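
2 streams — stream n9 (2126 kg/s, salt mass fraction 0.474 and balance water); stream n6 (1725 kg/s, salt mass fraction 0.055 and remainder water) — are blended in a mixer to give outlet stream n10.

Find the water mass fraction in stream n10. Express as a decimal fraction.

0.714

Total flow out = 2126 + 1725 = 3851 kg/s.
water in = 2126×0.526 + 1725×0.945 = 2748.4 kg/s.
water mass fraction in n10 = 2748.4/3851 = 0.714.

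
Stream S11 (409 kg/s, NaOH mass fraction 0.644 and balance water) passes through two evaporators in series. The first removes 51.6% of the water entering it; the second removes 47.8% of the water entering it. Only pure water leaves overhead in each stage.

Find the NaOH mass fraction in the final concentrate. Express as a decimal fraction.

water in feed = 409×0.356 = 145.6 kg/s.
After stage 1: water left = (1−0.516)×145.6 = 70.472; stream total = 333.87 kg/s.
After stage 2: water left = (1−0.478)×70.472 = 36.787; final concentrate = 300.18 kg/s.
NaOH fraction = 263.4/300.18 = 0.877.

0.877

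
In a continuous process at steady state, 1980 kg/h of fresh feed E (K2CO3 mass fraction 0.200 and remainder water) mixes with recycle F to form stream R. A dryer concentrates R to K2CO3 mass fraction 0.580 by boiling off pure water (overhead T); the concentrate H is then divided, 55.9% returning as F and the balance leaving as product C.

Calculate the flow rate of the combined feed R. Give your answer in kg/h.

2845 kg/h

Overall K2CO3 balance (none leaves overhead): K2CO3 in fresh feed = K2CO3 in product, i.e. 1980×0.200 = (1−0.559)·H·0.580.
H = 396/(0.580×0.441) = 1548.2 kg/h.
Recycle F = 0.559×1548.2 = 865.45 kg/h.
Combined feed R = 1980 + 865.45 = 2845.4 kg/h.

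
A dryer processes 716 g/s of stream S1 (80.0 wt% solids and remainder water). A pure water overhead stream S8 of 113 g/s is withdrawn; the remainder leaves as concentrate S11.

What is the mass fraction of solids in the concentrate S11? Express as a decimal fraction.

solids is not removed: 716×0.800 = 572.8 g/s of solids enters S11.
Concentrate = 716 − 113 = 603 g/s.
Mass fraction = 572.8/603 = 0.950.

0.950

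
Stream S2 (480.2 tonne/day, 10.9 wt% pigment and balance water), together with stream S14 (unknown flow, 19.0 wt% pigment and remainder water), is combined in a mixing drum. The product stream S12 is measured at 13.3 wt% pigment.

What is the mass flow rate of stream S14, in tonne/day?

202.2 tonne/day

Let S14 be the unknown flow. Total out = 480.2 + S14.
pigment balance: 52.342 + 0.190·S14 = 0.133·(480.2 + S14)
(0.190 − 0.133)·S14 = 0.133×480.2 − 52.342 = 11.525
S14 = 11.525 / 0.057 = 202.19 tonne/day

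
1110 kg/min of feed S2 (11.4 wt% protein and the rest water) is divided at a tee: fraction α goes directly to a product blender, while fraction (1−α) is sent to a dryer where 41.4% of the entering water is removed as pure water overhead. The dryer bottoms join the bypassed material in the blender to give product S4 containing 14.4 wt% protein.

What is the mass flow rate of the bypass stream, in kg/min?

All 1110×0.114 = 126.54 kg/min of protein reaches S4, so S4 = 126.54/0.144 = 878.75 kg/min and vapour = 231.25 kg/min.
The evaporator receives (1−α)·1110 of feed at 0.886 water and removes 0.414 of that water:
0.414×0.886×(1−α)×1110 = 231.25
(1−α) = 231.25/407.15 = 0.5680;  α = 0.4320.
Bypass flow = 0.4320×1110 = 479.55 kg/min.

479.6 kg/min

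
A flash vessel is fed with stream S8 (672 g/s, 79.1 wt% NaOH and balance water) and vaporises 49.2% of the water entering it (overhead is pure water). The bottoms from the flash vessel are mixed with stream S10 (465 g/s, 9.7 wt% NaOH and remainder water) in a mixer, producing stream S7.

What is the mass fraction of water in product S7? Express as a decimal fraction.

0.460

Vapour removed = 0.492×0.209×672 = 69.1 g/s; concentrate = 602.9 g/s.
water reaching the mixer = 71.348 (from concentrate) + 465×0.903 = 491.24 g/s.
Product flow = 602.9 + 465 = 1067.9 g/s; water fraction = 0.460.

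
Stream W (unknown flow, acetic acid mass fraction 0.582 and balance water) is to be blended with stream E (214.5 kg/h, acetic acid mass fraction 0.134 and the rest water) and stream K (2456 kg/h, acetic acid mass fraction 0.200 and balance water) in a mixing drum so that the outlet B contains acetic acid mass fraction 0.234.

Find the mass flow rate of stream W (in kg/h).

301.6 kg/h

Let W be the unknown flow. Total out = 2670.5 + W.
acetic acid balance: 519.94 + 0.582·W = 0.234·(2670.5 + W)
(0.582 − 0.234)·W = 0.234×2670.5 − 519.94 = 104.95
W = 104.95 / 0.348 = 301.59 kg/h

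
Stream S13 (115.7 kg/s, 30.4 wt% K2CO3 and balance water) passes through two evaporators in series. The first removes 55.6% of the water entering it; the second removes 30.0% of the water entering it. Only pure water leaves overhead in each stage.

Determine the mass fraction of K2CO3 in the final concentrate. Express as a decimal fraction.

0.584

water in feed = 115.7×0.696 = 80.527 kg/s.
After stage 1: water left = (1−0.556)×80.527 = 35.754; stream total = 70.927 kg/s.
After stage 2: water left = (1−0.300)×35.754 = 25.028; final concentrate = 60.201 kg/s.
K2CO3 fraction = 35.173/60.201 = 0.584.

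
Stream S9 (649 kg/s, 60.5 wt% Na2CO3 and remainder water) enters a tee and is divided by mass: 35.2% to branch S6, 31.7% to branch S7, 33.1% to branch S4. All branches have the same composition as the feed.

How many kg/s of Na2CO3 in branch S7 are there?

124.5 kg/s

Branch S7 total = 0.317×649 = 205.73 kg/s.
Na2CO3 in S7 = 0.605×205.73 = 124.47 kg/s.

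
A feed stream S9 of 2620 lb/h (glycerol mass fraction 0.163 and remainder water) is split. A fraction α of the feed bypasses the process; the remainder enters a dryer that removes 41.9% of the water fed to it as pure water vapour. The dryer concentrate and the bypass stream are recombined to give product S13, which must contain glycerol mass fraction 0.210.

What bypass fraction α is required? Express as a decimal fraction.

0.362

All 2620×0.163 = 427.06 lb/h of glycerol reaches S13, so S13 = 427.06/0.210 = 2033.6 lb/h and vapour = 586.38 lb/h.
The evaporator receives (1−α)·2620 of feed at 0.837 water and removes 0.419 of that water:
0.419×0.837×(1−α)×2620 = 586.38
(1−α) = 586.38/918.84 = 0.6382;  α = 0.3618.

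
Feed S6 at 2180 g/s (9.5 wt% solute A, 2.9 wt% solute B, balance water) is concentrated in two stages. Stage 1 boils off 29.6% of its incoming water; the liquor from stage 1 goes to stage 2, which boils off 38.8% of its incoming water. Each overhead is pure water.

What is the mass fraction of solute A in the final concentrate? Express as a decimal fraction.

water in feed = 2180×0.876 = 1909.7 g/s.
After stage 1: water left = (1−0.296)×1909.7 = 1344.4; stream total = 1614.7 g/s.
After stage 2: water left = (1−0.388)×1344.4 = 822.78; final concentrate = 1093.1 g/s.
solute A fraction = 207.1/1093.1 = 0.189.

0.189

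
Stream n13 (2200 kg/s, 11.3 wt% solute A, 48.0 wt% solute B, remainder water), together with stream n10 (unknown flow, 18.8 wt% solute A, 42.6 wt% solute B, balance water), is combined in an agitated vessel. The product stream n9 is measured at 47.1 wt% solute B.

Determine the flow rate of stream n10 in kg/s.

Let n10 be the unknown flow. Total out = 2200 + n10.
solute B balance: 1056 + 0.426·n10 = 0.471·(2200 + n10)
(0.426 − 0.471)·n10 = 0.471×2200 − 1056 = -19.8
n10 = -19.8 / -0.045 = 440 kg/s

440 kg/s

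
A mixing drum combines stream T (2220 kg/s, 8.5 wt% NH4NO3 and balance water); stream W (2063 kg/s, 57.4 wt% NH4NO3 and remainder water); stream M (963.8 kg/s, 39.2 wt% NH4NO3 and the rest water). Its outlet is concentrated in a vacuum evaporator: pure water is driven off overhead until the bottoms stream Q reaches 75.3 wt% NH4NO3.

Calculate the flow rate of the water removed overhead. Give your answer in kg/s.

NH4NO3 entering = 2220×0.085 + 2063×0.574 + 963.8×0.392 = 1750.7 kg/s.
All NH4NO3 reports to Q, so Q = 1750.7/0.753 = 2324.9 kg/s.
Total feed = 5246.8 kg/s; overhead = 5246.8 − 2324.9 = 2921.9 kg/s.

2922 kg/s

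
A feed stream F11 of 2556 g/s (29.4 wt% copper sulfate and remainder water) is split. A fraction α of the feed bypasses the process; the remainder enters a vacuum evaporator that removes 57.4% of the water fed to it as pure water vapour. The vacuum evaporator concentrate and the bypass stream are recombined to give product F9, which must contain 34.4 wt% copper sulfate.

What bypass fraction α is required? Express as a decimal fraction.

0.641

All 2556×0.294 = 751.46 g/s of copper sulfate reaches F9, so F9 = 751.46/0.344 = 2184.5 g/s and vapour = 371.51 g/s.
The evaporator receives (1−α)·2556 of feed at 0.706 water and removes 0.574 of that water:
0.574×0.706×(1−α)×2556 = 371.51
(1−α) = 371.51/1035.8 = 0.3587;  α = 0.6413.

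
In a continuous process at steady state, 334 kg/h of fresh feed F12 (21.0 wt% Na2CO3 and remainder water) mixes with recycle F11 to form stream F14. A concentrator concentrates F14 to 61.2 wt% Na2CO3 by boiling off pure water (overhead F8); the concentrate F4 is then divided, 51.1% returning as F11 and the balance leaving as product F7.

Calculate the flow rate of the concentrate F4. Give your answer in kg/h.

Overall Na2CO3 balance (none leaves overhead): Na2CO3 in fresh feed = Na2CO3 in product, i.e. 334×0.210 = (1−0.511)·F4·0.612.
F4 = 70.14/(0.612×0.489) = 234.37 kg/h.

234.4 kg/h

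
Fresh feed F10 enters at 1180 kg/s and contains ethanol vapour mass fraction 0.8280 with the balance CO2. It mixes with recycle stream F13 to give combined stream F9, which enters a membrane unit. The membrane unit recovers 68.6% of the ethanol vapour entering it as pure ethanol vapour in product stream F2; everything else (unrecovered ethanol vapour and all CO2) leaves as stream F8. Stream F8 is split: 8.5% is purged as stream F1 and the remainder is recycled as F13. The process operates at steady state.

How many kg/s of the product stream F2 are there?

940.5 kg/s

ethanol vapour in F9: m_A = 1180×0.828 + (1−0.085)·(1−0.686)·m_A, so m_A = 977.04/0.7127 = 1370.9 kg/s.
Product F2 = 0.686×1370.9 = 940.45 kg/s.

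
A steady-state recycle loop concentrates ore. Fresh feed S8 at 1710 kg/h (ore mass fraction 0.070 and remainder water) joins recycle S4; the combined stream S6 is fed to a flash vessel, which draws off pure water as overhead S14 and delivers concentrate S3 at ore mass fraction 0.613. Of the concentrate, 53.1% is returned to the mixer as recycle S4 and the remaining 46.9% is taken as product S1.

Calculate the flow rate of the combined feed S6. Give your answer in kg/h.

1931 kg/h

Overall ore balance (none leaves overhead): ore in fresh feed = ore in product, i.e. 1710×0.070 = (1−0.531)·S3·0.613.
S3 = 119.7/(0.613×0.469) = 416.35 kg/h.
Recycle S4 = 0.531×416.35 = 221.08 kg/h.
Combined feed S6 = 1710 + 221.08 = 1931.1 kg/h.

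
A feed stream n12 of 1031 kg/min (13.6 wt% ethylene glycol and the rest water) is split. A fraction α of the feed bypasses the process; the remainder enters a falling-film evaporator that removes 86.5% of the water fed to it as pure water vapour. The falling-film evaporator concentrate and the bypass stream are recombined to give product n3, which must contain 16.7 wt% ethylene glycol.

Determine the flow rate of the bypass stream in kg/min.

All 1031×0.136 = 140.22 kg/min of ethylene glycol reaches n3, so n3 = 140.22/0.167 = 839.62 kg/min and vapour = 191.38 kg/min.
The evaporator receives (1−α)·1031 of feed at 0.864 water and removes 0.865 of that water:
0.865×0.864×(1−α)×1031 = 191.38
(1−α) = 191.38/770.53 = 0.2484;  α = 0.7516.
Bypass flow = 0.7516×1031 = 774.92 kg/min.

774.9 kg/min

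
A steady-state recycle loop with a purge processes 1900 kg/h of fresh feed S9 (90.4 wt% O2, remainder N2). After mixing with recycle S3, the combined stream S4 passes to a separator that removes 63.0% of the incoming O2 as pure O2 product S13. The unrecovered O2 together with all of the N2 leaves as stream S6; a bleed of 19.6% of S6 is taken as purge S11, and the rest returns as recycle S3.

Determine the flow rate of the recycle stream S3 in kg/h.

N2 enters only via S9 and leaves only via the purge: 1900×0.096 = 0.196×(N2 in S6), and the separator passes all N2, so N2 in S4 = N2 in S6 = 930.61 kg/h.
O2 in S4: m_A = 1900×0.904 + (1−0.196)·(1−0.630)·m_A, so m_A = 1717.6/0.7025 = 2444.9 kg/h.
S6 = (1−0.630)×2444.9 + 930.61 = 1835.2 kg/h.
Recycle S3 = (1−0.196)×1835.2 = 1475.5 kg/h.

1476 kg/h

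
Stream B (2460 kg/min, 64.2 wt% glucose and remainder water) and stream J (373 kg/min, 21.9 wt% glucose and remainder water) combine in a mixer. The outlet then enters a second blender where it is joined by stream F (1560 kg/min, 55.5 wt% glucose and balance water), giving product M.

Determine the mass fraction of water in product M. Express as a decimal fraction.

0.425

Overall, product flow = 4393 kg/min.
water in = 2460×0.358 + 373×0.781 + 1560×0.445 = 1866.2 kg/min.
water fraction in M = 0.425.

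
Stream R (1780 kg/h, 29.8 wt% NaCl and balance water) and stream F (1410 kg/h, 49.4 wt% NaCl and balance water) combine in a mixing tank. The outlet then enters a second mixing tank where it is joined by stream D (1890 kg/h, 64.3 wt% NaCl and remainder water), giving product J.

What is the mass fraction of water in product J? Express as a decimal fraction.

0.5192

Overall, product flow = 5080 kg/h.
water in = 1780×0.702 + 1410×0.506 + 1890×0.357 = 2637.8 kg/h.
water fraction in J = 0.5192.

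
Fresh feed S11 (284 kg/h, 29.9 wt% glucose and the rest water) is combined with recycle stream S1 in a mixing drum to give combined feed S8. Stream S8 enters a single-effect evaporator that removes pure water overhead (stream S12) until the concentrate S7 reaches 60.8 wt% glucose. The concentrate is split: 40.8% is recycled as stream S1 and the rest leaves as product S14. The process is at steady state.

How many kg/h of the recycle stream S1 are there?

Overall glucose balance (none leaves overhead): glucose in fresh feed = glucose in product, i.e. 284×0.299 = (1−0.408)·S7·0.608.
S7 = 84.916/(0.608×0.592) = 235.92 kg/h.
Recycle S1 = 0.408×235.92 = 96.255 kg/h.

96.26 kg/h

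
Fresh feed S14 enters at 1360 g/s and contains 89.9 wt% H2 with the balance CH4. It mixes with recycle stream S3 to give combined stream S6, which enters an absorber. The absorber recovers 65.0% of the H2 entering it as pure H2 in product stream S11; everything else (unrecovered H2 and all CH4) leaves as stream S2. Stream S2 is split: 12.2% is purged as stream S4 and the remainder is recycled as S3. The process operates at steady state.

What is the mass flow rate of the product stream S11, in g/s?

H2 in S6: m_A = 1360×0.899 + (1−0.122)·(1−0.650)·m_A, so m_A = 1222.6/0.6927 = 1765 g/s.
Product S11 = 0.650×1765 = 1147.3 g/s.

1147 g/s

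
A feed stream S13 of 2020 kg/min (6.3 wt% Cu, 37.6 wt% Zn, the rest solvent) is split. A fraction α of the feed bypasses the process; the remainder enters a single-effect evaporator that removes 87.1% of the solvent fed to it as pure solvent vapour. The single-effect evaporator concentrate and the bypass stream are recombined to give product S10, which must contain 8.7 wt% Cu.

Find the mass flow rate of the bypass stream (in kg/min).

879.6 kg/min

All 2020×0.063 = 127.26 kg/min of Cu reaches S10, so S10 = 127.26/0.087 = 1462.8 kg/min and vapour = 557.24 kg/min.
The evaporator receives (1−α)·2020 of feed at 0.561 solvent and removes 0.871 of that solvent:
0.871×0.561×(1−α)×2020 = 557.24
(1−α) = 557.24/987.03 = 0.5646;  α = 0.4354.
Bypass flow = 0.4354×2020 = 879.59 kg/min.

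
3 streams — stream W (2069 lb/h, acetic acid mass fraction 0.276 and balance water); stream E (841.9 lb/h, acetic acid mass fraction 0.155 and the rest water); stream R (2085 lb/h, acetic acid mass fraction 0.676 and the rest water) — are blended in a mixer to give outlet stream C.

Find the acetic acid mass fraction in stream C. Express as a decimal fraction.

0.423

Total flow out = 2069 + 841.9 + 2085 = 4995.9 lb/h.
acetic acid in = 2069×0.276 + 841.9×0.155 + 2085×0.676 = 2111 lb/h.
acetic acid mass fraction in C = 2111/4995.9 = 0.423.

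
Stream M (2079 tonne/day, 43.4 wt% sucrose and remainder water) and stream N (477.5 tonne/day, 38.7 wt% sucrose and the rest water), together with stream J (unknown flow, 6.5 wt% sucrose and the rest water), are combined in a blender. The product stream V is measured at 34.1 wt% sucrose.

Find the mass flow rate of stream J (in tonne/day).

Let J be the unknown flow. Total out = 2556.5 + J.
sucrose balance: 1087.1 + 0.065·J = 0.341·(2556.5 + J)
(0.065 − 0.341)·J = 0.341×2556.5 − 1087.1 = -215.31
J = -215.31 / -0.276 = 780.12 tonne/day

780.1 tonne/day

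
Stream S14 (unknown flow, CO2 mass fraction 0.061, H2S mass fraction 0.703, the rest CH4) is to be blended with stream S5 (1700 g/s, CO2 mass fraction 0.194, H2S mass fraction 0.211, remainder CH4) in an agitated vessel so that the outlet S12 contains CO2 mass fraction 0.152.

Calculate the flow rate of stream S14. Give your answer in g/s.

784.6 g/s

Let S14 be the unknown flow. Total out = 1700 + S14.
CO2 balance: 329.8 + 0.061·S14 = 0.152·(1700 + S14)
(0.061 − 0.152)·S14 = 0.152×1700 − 329.8 = -71.4
S14 = -71.4 / -0.091 = 784.62 g/s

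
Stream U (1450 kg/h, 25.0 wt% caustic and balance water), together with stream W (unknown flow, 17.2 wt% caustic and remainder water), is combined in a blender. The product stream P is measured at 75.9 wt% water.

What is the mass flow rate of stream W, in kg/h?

Let W be the unknown flow. Total out = 1450 + W.
water balance: 1087.5 + 0.828·W = 0.759·(1450 + W)
(0.828 − 0.759)·W = 0.759×1450 − 1087.5 = 13.05
W = 13.05 / 0.069 = 189.13 kg/h

189.1 kg/h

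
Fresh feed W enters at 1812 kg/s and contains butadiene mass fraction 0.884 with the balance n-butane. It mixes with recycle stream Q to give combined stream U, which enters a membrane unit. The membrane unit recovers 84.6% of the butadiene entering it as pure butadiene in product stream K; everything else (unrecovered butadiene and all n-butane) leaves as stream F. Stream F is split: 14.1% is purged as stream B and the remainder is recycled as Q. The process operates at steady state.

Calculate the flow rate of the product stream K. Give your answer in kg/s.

1562 kg/s

butadiene in U: m_A = 1812×0.884 + (1−0.141)·(1−0.846)·m_A, so m_A = 1601.8/0.8677 = 1846 kg/s.
Product K = 0.846×1846 = 1561.7 kg/s.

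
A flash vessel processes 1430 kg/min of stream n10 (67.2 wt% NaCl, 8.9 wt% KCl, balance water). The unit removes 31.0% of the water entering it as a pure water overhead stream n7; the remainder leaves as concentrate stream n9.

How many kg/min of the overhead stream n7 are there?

105.9 kg/min

water entering = 1430×0.239 = 341.77 kg/min; overhead removed = 0.310×341.77 = 105.95 kg/min.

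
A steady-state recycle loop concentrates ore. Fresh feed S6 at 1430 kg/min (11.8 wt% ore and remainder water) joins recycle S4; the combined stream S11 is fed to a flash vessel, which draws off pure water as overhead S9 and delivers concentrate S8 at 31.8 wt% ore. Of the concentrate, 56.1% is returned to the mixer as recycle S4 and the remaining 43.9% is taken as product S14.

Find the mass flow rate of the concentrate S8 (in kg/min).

1209 kg/min

Overall ore balance (none leaves overhead): ore in fresh feed = ore in product, i.e. 1430×0.118 = (1−0.561)·S8·0.318.
S8 = 168.74/(0.318×0.439) = 1208.7 kg/min.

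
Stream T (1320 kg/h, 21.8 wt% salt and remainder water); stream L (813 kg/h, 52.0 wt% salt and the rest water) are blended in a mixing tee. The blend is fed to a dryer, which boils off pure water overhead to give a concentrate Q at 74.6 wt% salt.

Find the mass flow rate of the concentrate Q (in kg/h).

salt entering = 1320×0.218 + 813×0.520 = 710.52 kg/h.
All salt reports to Q, so Q = 710.52/0.746 = 952.44 kg/h.

952.4 kg/h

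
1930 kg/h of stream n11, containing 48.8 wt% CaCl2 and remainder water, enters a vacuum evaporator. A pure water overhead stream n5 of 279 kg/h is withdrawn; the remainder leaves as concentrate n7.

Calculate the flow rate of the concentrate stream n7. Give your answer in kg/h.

1651 kg/h

Concentrate = 1930 − 279 = 1651 kg/h.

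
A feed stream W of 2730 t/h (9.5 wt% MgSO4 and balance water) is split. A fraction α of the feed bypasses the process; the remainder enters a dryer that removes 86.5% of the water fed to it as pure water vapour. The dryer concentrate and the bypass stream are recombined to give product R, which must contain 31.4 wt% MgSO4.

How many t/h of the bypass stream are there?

All 2730×0.095 = 259.35 t/h of MgSO4 reaches R, so R = 259.35/0.314 = 825.96 t/h and vapour = 1904 t/h.
The evaporator receives (1−α)·2730 of feed at 0.905 water and removes 0.865 of that water:
0.865×0.905×(1−α)×2730 = 1904
(1−α) = 1904/2137.1 = 0.8909;  α = 0.1091.
Bypass flow = 0.1091×2730 = 297.73 t/h.

297.7 t/h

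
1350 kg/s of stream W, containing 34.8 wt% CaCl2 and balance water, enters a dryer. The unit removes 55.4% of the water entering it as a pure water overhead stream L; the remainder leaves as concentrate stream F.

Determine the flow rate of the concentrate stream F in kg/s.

water entering = 1350×0.652 = 880.2 kg/s; overhead removed = 0.554×880.2 = 487.63 kg/s.
Concentrate = 1350 − 487.63 = 862.37 kg/s.

862.4 kg/s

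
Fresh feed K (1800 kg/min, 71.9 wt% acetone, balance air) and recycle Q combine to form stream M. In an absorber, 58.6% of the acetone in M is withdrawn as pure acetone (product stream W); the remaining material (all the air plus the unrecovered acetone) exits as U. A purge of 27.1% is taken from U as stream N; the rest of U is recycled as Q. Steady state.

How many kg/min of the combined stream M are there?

air enters only via K and leaves only via the purge: 1800×0.281 = 0.271×(air in U), and the absorber passes all air, so air in M = air in U = 1866.4 kg/min.
acetone in M: m_A = 1800×0.719 + (1−0.271)·(1−0.586)·m_A, so m_A = 1294.2/0.6982 = 1853.6 kg/min.
M = 1853.6 + 1866.4 = 3720.1 kg/min.

3720 kg/min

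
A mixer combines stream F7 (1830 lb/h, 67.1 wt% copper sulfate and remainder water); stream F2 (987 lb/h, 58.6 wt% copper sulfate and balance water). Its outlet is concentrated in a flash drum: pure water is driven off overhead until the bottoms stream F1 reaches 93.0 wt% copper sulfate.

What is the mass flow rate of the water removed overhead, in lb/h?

copper sulfate entering = 1830×0.671 + 987×0.586 = 1806.3 lb/h.
All copper sulfate reports to F1, so F1 = 1806.3/0.930 = 1942.3 lb/h.
Total feed = 2817 lb/h; overhead = 2817 − 1942.3 = 874.73 lb/h.

874.7 lb/h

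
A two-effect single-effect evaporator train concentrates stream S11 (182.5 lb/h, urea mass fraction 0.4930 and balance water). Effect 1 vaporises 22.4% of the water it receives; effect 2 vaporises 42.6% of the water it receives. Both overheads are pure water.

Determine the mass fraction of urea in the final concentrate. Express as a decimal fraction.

water in feed = 182.5×0.507 = 92.528 lb/h.
After stage 1: water left = (1−0.224)×92.528 = 71.801; stream total = 161.77 lb/h.
After stage 2: water left = (1−0.426)×71.801 = 41.214; final concentrate = 131.19 lb/h.
urea fraction = 89.972/131.19 = 0.6858.

0.6858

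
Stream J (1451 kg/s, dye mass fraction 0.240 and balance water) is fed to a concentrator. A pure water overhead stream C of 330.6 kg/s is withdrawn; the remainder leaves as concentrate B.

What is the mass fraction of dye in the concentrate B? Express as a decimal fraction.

dye is not removed: 1451×0.240 = 348.24 kg/s of dye enters B.
Concentrate = 1451 − 330.6 = 1120.4 kg/s.
Mass fraction = 348.24/1120.4 = 0.311.

0.311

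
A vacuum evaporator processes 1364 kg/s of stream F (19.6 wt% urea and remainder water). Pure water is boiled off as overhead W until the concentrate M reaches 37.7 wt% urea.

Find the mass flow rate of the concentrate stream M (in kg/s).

urea is conserved: 1364×0.196 = 267.34 kg/s all reports to the concentrate.
Concentrate = 267.34/(target fraction) = 709.14 kg/s.

709.1 kg/s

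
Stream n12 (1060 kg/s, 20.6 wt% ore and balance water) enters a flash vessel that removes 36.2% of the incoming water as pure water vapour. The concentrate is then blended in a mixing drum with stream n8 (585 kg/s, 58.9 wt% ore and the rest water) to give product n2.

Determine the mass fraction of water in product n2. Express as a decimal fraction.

0.5800

Vapour removed = 0.362×0.794×1060 = 304.67 kg/s; concentrate = 755.33 kg/s.
water reaching the mixer = 536.97 (from concentrate) + 585×0.411 = 777.4 kg/s.
Product flow = 755.33 + 585 = 1340.3 kg/s; water fraction = 0.5800.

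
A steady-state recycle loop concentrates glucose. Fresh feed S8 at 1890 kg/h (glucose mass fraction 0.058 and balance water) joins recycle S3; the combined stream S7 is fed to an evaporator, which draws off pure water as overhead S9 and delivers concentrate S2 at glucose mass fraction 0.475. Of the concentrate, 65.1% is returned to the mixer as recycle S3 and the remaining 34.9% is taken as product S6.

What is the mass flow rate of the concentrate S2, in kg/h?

661.3 kg/h

Overall glucose balance (none leaves overhead): glucose in fresh feed = glucose in product, i.e. 1890×0.058 = (1−0.651)·S2·0.475.
S2 = 109.62/(0.475×0.349) = 661.26 kg/h.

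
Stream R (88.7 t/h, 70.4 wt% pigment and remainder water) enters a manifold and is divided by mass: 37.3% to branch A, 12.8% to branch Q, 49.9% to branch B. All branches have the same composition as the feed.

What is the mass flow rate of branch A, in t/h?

Branch A flow = 0.373×88.7 = 33.085 t/h.

33.09 t/h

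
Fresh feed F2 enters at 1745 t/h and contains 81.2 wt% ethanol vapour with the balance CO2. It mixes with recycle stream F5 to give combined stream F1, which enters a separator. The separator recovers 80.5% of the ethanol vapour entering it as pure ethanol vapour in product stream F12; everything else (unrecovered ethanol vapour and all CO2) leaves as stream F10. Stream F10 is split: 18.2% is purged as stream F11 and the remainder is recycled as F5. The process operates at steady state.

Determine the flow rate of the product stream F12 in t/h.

1357 t/h

ethanol vapour in F1: m_A = 1745×0.812 + (1−0.182)·(1−0.805)·m_A, so m_A = 1416.9/0.8405 = 1685.8 t/h.
Product F12 = 0.805×1685.8 = 1357.1 t/h.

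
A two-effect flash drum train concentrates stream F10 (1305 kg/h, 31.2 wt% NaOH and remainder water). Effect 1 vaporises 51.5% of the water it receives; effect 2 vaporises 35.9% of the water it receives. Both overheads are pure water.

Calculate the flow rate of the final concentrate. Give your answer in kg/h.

water in feed = 1305×0.688 = 897.84 kg/h.
After stage 1: water left = (1−0.515)×897.84 = 435.45; stream total = 842.61 kg/h.
After stage 2: water left = (1−0.359)×435.45 = 279.12; final concentrate = 686.28 kg/h.

686.3 kg/h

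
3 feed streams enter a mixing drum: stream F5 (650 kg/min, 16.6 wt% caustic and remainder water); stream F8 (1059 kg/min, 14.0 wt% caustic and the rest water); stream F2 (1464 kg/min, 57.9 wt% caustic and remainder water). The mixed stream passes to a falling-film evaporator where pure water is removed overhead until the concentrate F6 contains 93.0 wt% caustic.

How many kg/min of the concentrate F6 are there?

caustic entering = 650×0.166 + 1059×0.140 + 1464×0.579 = 1103.8 kg/min.
All caustic reports to F6, so F6 = 1103.8/0.930 = 1186.9 kg/min.

1187 kg/min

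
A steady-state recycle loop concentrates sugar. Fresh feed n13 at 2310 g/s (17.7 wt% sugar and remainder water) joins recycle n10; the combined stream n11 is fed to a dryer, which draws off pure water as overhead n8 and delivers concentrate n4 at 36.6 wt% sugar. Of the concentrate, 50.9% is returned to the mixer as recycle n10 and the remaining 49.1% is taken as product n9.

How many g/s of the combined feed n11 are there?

Overall sugar balance (none leaves overhead): sugar in fresh feed = sugar in product, i.e. 2310×0.177 = (1−0.509)·n4·0.366.
n4 = 408.87/(0.366×0.491) = 2275.2 g/s.
Recycle n10 = 0.509×2275.2 = 1158.1 g/s.
Combined feed n11 = 2310 + 1158.1 = 3468.1 g/s.

3468 g/s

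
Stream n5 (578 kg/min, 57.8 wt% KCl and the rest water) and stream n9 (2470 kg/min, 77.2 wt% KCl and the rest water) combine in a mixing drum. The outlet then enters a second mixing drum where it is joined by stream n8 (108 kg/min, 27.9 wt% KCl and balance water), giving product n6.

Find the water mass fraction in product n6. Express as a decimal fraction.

Overall, product flow = 3156 kg/min.
water in = 578×0.422 + 2470×0.228 + 108×0.721 = 884.94 kg/min.
water fraction in n6 = 0.2804.

0.2804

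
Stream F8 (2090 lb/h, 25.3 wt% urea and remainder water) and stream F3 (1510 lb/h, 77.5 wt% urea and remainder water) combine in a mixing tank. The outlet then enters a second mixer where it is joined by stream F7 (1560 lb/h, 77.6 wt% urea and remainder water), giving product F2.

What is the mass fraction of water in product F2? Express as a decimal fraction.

Overall, product flow = 5160 lb/h.
water in = 2090×0.747 + 1510×0.225 + 1560×0.224 = 2250.4 lb/h.
water fraction in F2 = 0.436.

0.436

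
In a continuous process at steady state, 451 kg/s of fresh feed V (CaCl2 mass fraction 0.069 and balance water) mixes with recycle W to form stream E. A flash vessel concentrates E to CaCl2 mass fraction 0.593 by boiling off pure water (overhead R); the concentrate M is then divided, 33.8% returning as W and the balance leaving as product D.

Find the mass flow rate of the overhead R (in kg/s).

398.5 kg/s

Overall CaCl2 balance (none leaves overhead): CaCl2 in fresh feed = CaCl2 in product, i.e. 451×0.069 = (1−0.338)·M·0.593.
M = 31.119/(0.593×0.662) = 79.271 kg/s.
Recycle W = 0.338×79.271 = 26.794 kg/s.
Combined feed E = 451 + 26.794 = 477.79 kg/s.
Overhead R = E − M = 477.79 − 79.271 = 398.52 kg/s.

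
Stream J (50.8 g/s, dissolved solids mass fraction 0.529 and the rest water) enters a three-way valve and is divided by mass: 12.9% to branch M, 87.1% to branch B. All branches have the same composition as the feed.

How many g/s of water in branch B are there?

20.84 g/s

Branch B total = 0.871×50.8 = 44.247 g/s.
water in B = 0.471×44.247 = 20.84 g/s.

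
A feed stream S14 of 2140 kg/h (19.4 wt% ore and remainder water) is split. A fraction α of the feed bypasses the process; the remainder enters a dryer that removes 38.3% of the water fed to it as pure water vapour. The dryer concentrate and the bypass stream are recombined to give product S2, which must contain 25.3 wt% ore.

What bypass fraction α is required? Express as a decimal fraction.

All 2140×0.194 = 415.16 kg/h of ore reaches S2, so S2 = 415.16/0.253 = 1640.9 kg/h and vapour = 499.05 kg/h.
The evaporator receives (1−α)·2140 of feed at 0.806 water and removes 0.383 of that water:
0.383×0.806×(1−α)×2140 = 499.05
(1−α) = 499.05/660.61 = 0.7554;  α = 0.2446.

0.245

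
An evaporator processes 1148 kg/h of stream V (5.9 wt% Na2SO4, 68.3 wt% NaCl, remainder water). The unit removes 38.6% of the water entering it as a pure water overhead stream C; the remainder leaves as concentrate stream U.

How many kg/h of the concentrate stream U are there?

water entering = 1148×0.258 = 296.18 kg/h; overhead removed = 0.386×296.18 = 114.33 kg/h.
Concentrate = 1148 − 114.33 = 1033.7 kg/h.

1034 kg/h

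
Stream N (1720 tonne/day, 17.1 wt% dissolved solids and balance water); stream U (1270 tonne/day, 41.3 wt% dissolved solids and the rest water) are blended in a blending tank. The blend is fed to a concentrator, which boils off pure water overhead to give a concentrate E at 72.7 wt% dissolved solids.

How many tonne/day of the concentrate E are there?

dissolved solids entering = 1720×0.171 + 1270×0.413 = 818.63 tonne/day.
All dissolved solids reports to E, so E = 818.63/0.727 = 1126 tonne/day.

1126 tonne/day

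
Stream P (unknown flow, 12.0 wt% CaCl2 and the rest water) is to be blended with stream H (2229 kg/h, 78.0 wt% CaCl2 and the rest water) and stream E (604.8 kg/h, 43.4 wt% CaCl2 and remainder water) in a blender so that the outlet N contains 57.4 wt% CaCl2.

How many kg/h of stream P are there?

824.9 kg/h

Let P be the unknown flow. Total out = 2833.8 + P.
CaCl2 balance: 2001.1 + 0.120·P = 0.574·(2833.8 + P)
(0.120 − 0.574)·P = 0.574×2833.8 − 2001.1 = -374.5
P = -374.5 / -0.454 = 824.89 kg/h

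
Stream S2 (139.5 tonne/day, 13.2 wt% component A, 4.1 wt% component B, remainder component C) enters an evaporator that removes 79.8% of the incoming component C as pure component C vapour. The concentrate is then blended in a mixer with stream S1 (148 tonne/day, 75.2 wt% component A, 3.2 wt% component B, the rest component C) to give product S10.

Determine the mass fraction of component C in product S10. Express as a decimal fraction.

0.283

Vapour removed = 0.798×0.827×139.5 = 92.062 tonne/day; concentrate = 47.438 tonne/day.
component C reaching the mixer = 23.304 (from concentrate) + 148×0.216 = 55.272 tonne/day.
Product flow = 47.438 + 148 = 195.44 tonne/day; component C fraction = 0.283.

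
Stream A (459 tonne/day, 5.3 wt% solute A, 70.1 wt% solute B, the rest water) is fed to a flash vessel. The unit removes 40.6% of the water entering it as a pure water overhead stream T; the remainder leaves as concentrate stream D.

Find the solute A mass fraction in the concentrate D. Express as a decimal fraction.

solute A is not removed: 459×0.053 = 24.327 tonne/day of solute A enters D.
water entering = 459×0.246 = 112.91 tonne/day; overhead removed = 0.406×112.91 = 45.843 tonne/day.
Concentrate = 459 − 45.843 = 413.16 tonne/day.
Mass fraction = 24.327/413.16 = 0.059.

0.059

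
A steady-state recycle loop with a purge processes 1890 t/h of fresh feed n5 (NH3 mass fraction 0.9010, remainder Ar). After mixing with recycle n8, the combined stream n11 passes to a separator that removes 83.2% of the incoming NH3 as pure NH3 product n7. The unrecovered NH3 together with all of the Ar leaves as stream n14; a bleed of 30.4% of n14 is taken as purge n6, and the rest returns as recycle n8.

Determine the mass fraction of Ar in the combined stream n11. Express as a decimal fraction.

Ar enters only via n5 and leaves only via the purge: 1890×0.099 = 0.304×(Ar in n14), and the separator passes all Ar, so Ar in n11 = Ar in n14 = 615.49 t/h.
NH3 in n11: m_A = 1890×0.901 + (1−0.304)·(1−0.832)·m_A, so m_A = 1702.9/0.8831 = 1928.4 t/h.
n11 = 1928.4 + 615.49 = 2543.9 t/h.
Ar fraction in n11 = 615.49/2543.9 = 0.2420.

0.2420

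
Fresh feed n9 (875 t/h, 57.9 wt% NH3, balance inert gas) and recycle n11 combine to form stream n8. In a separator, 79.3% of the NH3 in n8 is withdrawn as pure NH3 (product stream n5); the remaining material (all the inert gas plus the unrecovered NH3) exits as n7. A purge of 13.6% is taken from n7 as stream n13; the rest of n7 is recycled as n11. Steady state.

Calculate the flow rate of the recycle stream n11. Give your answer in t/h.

2451 t/h

inert gas enters only via n9 and leaves only via the purge: 875×0.421 = 0.136×(inert gas in n7), and the separator passes all inert gas, so inert gas in n8 = inert gas in n7 = 2708.6 t/h.
NH3 in n8: m_A = 875×0.579 + (1−0.136)·(1−0.793)·m_A, so m_A = 506.62/0.8212 = 616.97 t/h.
n7 = (1−0.793)×616.97 + 2708.6 = 2836.4 t/h.
Recycle n11 = (1−0.136)×2836.4 = 2450.6 t/h.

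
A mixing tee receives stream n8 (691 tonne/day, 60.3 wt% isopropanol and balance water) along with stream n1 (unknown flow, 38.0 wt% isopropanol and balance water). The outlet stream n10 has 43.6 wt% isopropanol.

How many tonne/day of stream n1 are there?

Let n1 be the unknown flow. Total out = 691 + n1.
isopropanol balance: 416.67 + 0.380·n1 = 0.436·(691 + n1)
(0.380 − 0.436)·n1 = 0.436×691 − 416.67 = -115.4
n1 = -115.4 / -0.056 = 2060.7 tonne/day

2061 tonne/day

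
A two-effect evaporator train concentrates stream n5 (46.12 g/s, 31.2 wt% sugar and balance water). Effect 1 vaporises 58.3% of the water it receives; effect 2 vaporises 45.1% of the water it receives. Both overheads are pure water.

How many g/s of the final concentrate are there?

water in feed = 46.12×0.688 = 31.731 g/s.
After stage 1: water left = (1−0.583)×31.731 = 13.232; stream total = 27.621 g/s.
After stage 2: water left = (1−0.451)×13.232 = 7.2642; final concentrate = 21.654 g/s.

21.65 g/s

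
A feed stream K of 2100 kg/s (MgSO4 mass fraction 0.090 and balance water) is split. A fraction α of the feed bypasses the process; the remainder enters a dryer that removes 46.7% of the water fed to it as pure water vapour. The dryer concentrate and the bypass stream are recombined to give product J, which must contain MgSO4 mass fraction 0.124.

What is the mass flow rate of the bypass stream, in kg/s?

All 2100×0.090 = 189 kg/s of MgSO4 reaches J, so J = 189/0.124 = 1524.2 kg/s and vapour = 575.81 kg/s.
The evaporator receives (1−α)·2100 of feed at 0.910 water and removes 0.467 of that water:
0.467×0.910×(1−α)×2100 = 575.81
(1−α) = 575.81/892.44 = 0.6452;  α = 0.3548.
Bypass flow = 0.3548×2100 = 745.07 kg/s.

745.1 kg/s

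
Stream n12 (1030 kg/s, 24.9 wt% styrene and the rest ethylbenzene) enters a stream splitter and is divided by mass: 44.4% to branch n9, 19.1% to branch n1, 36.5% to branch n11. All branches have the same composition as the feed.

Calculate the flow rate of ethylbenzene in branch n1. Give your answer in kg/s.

147.7 kg/s

Branch n1 total = 0.191×1030 = 196.73 kg/s.
ethylbenzene in n1 = 0.751×196.73 = 147.74 kg/s.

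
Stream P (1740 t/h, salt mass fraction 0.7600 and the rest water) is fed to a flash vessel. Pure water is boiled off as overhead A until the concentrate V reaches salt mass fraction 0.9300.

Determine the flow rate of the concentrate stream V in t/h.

1422 t/h

salt is conserved: 1740×0.760 = 1322.4 t/h all reports to the concentrate.
Concentrate = 1322.4/(target fraction) = 1421.9 t/h.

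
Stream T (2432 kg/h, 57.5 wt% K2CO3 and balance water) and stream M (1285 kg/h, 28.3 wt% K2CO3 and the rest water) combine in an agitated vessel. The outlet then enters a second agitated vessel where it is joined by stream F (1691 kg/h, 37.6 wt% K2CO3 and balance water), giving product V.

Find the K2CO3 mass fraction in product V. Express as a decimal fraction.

0.443

Overall, product flow = 5408 kg/h.
K2CO3 in = 2432×0.575 + 1285×0.283 + 1691×0.376 = 2397.9 kg/h.
K2CO3 fraction in V = 0.443.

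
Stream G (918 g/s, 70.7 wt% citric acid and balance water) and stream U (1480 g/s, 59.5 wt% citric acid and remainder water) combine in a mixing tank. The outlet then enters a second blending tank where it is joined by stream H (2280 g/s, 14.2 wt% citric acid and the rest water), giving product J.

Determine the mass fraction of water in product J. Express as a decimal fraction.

Overall, product flow = 4678 g/s.
water in = 918×0.293 + 1480×0.405 + 2280×0.858 = 2824.6 g/s.
water fraction in J = 0.604.

0.604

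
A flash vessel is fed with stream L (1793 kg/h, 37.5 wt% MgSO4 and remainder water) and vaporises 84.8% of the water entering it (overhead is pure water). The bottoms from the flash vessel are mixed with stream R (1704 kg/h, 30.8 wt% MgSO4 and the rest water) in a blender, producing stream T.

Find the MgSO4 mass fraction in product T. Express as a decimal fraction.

Vapour removed = 0.848×0.625×1793 = 950.29 kg/h; concentrate = 842.71 kg/h.
MgSO4 reaching the mixer = 672.38 (from concentrate) + 1704×0.308 = 1197.2 kg/h.
Product flow = 842.71 + 1704 = 2546.7 kg/h; MgSO4 fraction = 0.470.

0.470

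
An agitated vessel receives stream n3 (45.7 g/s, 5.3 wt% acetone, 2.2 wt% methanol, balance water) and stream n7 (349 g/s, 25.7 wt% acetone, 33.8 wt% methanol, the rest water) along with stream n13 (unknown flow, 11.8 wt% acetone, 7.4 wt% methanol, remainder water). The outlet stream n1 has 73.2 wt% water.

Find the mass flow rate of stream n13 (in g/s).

Let n13 be the unknown flow. Total out = 394.7 + n13.
water balance: 183.62 + 0.808·n13 = 0.732·(394.7 + n13)
(0.808 − 0.732)·n13 = 0.732×394.7 − 183.62 = 105.3
n13 = 105.3 / 0.076 = 1385.6 g/s

1386 g/s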